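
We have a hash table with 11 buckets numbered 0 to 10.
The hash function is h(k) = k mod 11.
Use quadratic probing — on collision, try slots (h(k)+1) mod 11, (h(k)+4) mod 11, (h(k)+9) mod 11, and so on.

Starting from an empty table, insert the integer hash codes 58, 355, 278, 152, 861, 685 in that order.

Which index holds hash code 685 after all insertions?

8

58 hashes to 3; slot 3 is free => place at 3.
355 hashes to 3; 3 taken => place at 4.
278 hashes to 3; 3,4 taken => place at 7.
152 hashes to 9; slot 9 is free => place at 9.
861 hashes to 3; 3,4,7 taken => place at 1.
685 hashes to 3; 3,4,7,1 taken => place at 8.
Table: [-, 861, -, 58, 355, -, -, 278, 685, 152, -]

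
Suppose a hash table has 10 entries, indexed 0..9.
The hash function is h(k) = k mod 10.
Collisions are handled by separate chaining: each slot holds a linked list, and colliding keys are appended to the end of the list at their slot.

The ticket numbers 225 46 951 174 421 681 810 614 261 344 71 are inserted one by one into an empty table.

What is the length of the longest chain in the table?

225 -> bucket 5
46 -> bucket 6
951 -> bucket 1
174 -> bucket 4
421 -> bucket 1 (collision)
681 -> bucket 1 (collision)
810 -> bucket 0
614 -> bucket 4 (collision)
261 -> bucket 1 (collision)
344 -> bucket 4 (collision)
71 -> bucket 1 (collision)
Final buckets:
0: 810
1: 951 -> 421 -> 681 -> 261 -> 71
2: -
3: -
4: 174 -> 614 -> 344
5: 225
6: 46
7: -
8: -
9: -

5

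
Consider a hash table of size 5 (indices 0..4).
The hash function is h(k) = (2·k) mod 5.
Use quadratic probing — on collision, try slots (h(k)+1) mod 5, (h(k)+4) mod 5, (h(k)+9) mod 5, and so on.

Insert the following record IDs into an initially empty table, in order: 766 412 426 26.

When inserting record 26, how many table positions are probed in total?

766 hashes to 2; slot 2 is free → place at 2.
412 hashes to 4; slot 4 is free → place at 4.
426 hashes to 2; 2 taken → place at 3.
26 hashes to 2; 2,3 taken → place at 1.
Table: [-, 26, 766, 426, 412]

3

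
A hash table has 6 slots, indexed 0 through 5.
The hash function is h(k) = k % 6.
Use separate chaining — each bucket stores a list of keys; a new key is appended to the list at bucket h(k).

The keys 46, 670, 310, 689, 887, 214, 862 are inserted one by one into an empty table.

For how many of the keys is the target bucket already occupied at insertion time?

5

Insert 46: h=4, bucket 4 empty -> new chain.
Insert 670: h=4, bucket 4 nonempty -> append to chain.
Insert 310: h=4, bucket 4 nonempty -> append to chain.
Insert 689: h=5, bucket 5 empty -> new chain.
Insert 887: h=5, bucket 5 nonempty -> append to chain.
Insert 214: h=4, bucket 4 nonempty -> append to chain.
Insert 862: h=4, bucket 4 nonempty -> append to chain.
Final buckets:
0: _
1: _
2: _
3: _
4: 46 -> 670 -> 310 -> 214 -> 862
5: 689 -> 887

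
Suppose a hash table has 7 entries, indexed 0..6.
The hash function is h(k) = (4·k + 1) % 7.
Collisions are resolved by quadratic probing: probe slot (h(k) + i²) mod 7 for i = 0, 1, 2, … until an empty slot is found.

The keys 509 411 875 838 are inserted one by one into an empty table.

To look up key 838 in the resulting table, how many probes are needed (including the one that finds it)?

3

509 hashes to 0; slot 0 is free -> place at 0.
411 hashes to 0; 0 taken -> place at 1.
875 hashes to 1; 1 taken -> place at 2.
838 hashes to 0; 0,1 taken -> place at 4.
Table: [509, 411, 875, ., 838, ., .]
Lookup 838: h=0, probe 0,1,4 → found at 4.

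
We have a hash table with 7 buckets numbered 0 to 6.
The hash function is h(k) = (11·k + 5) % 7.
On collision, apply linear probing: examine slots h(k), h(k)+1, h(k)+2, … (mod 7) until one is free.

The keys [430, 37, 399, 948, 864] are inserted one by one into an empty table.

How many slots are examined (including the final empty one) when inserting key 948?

430: h=3 → slot 3
37: h=6 → slot 6
399: h=5 → slot 5
948: h=3, probe 3,4 → slot 4
864: h=3, probe 3,4,5,6,0 → slot 0
Table: [864, -, -, 430, 948, 399, 37]

2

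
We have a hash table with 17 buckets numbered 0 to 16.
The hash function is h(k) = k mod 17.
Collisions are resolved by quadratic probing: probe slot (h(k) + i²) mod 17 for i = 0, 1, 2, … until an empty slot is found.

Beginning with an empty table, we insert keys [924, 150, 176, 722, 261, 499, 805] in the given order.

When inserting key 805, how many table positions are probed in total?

Insert 924: h=6, slot 6 empty → index 6.
Insert 150: h=14, slot 14 empty → index 14.
Insert 176: h=6, slot 6 occupied → index 7.
Insert 722: h=8, slot 8 empty → index 8.
Insert 261: h=6, slots 6,7 occupied → index 10.
Insert 499: h=6, slots 6,7,10 occupied → index 15.
Insert 805: h=6, slots 6,7,10,15 occupied → index 5.
Table: [-, -, -, -, -, 805, 924, 176, 722, -, 261, -, -, -, 150, 499, -]

5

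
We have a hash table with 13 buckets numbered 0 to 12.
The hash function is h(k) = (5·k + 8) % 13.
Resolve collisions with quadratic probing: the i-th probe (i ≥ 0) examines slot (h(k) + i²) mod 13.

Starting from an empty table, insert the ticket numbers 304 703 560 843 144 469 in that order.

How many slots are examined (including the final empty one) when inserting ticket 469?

4

304 hashes to 7; slot 7 is free -> place at 7.
703 hashes to 0; slot 0 is free -> place at 0.
560 hashes to 0; 0 taken -> place at 1.
843 hashes to 11; slot 11 is free -> place at 11.
144 hashes to 0; 0,1 taken -> place at 4.
469 hashes to 0; 0,1,4 taken -> place at 9.
Table: [703, 560, ., ., 144, ., ., 304, ., 469, ., 843, .]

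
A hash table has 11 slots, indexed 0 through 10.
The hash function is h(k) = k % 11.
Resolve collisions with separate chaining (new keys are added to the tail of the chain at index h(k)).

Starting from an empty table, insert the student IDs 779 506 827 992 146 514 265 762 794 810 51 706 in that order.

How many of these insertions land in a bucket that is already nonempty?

5

Insert 779: h=9, bucket 9 empty -> new chain.
Insert 506: h=0, bucket 0 empty -> new chain.
Insert 827: h=2, bucket 2 empty -> new chain.
Insert 992: h=2, bucket 2 nonempty -> append to chain.
Insert 146: h=3, bucket 3 empty -> new chain.
Insert 514: h=8, bucket 8 empty -> new chain.
Insert 265: h=1, bucket 1 empty -> new chain.
Insert 762: h=3, bucket 3 nonempty -> append to chain.
Insert 794: h=2, bucket 2 nonempty -> append to chain.
Insert 810: h=7, bucket 7 empty -> new chain.
Insert 51: h=7, bucket 7 nonempty -> append to chain.
Insert 706: h=2, bucket 2 nonempty -> append to chain.
Final buckets:
0: 506
1: 265
2: 827 -> 992 -> 794 -> 706
3: 146 -> 762
4: ∅
5: ∅
6: ∅
7: 810 -> 51
8: 514
9: 779
10: ∅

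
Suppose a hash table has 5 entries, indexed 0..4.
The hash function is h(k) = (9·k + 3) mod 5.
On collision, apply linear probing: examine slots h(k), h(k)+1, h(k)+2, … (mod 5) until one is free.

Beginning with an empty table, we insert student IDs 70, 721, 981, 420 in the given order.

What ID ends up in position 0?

420

70: h=3 → slot 3
721: h=2 → slot 2
981: h=2, probe 2,3,4 → slot 4
420: h=3, probe 3,4,0 → slot 0
Table: [420, _, 721, 70, 981]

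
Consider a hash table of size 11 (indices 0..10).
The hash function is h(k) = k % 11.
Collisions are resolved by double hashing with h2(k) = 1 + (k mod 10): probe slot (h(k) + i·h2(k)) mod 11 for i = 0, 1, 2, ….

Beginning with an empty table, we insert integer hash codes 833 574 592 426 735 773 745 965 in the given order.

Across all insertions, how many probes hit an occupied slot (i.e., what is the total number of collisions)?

14

833: h=8 -> slot 8
574: h=2 -> slot 2
592: h=9 -> slot 9
426: h=8, h2=7, probe 8,4 -> slot 4
735: h=9, h2=6, probe 9,4,10 -> slot 10
773: h=3 -> slot 3
745: h=8, h2=6, probe 8,3,9,4,10,5 -> slot 5
965: h=8, h2=6, probe 8,3,9,4,10,5,0 -> slot 0
Table: [965, _, 574, 773, 426, 745, _, _, 833, 592, 735]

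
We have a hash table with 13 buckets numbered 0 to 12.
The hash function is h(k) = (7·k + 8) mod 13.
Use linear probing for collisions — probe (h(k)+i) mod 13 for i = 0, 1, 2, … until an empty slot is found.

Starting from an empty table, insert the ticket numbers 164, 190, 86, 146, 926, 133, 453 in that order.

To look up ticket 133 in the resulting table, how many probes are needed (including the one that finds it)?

3

164: h=12 => slot 12
190: h=12, probe 12,0 => slot 0
86: h=12, probe 12,0,1 => slot 1
146: h=3 => slot 3
926: h=3, probe 3,4 => slot 4
133: h=3, probe 3,4,5 => slot 5
453: h=7 => slot 7
Table: [190, 86, _, 146, 926, 133, _, 453, _, _, _, _, 164]
Lookup 133: h=3, probe 3,4,5 → found at 5.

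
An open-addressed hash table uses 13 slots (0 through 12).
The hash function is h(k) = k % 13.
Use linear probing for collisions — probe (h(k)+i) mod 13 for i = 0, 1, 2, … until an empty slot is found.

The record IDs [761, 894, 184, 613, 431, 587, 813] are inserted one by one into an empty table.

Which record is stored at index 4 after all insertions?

431

761 hashes to 7; slot 7 is free -> place at 7.
894 hashes to 10; slot 10 is free -> place at 10.
184 hashes to 2; slot 2 is free -> place at 2.
613 hashes to 2; 2 taken -> place at 3.
431 hashes to 2; 2,3 taken -> place at 4.
587 hashes to 2; 2,3,4 taken -> place at 5.
813 hashes to 7; 7 taken -> place at 8.
Table: [∅, ∅, 184, 613, 431, 587, ∅, 761, 813, ∅, 894, ∅, ∅]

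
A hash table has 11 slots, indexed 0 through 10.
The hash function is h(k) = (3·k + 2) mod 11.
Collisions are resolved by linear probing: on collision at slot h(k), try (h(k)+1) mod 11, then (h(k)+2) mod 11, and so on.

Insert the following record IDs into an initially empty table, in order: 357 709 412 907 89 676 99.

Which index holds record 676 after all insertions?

10

Insert 357: h=6, slot 6 empty → index 6.
Insert 709: h=6, slot 6 occupied → index 7.
Insert 412: h=6, slots 6,7 occupied → index 8.
Insert 907: h=6, slots 6,7,8 occupied → index 9.
Insert 89: h=5, slot 5 empty → index 5.
Insert 676: h=6, slots 6,7,8,9 occupied → index 10.
Insert 99: h=2, slot 2 empty → index 2.
Table: [—, —, 99, —, —, 89, 357, 709, 412, 907, 676]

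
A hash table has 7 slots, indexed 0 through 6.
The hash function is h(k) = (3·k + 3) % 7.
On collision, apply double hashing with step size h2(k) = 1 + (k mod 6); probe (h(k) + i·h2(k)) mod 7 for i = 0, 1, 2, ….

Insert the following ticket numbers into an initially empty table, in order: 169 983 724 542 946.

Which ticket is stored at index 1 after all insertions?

542

169: h=6 → slot 6
983: h=5 → slot 5
724: h=5, h2=5, probe 5,3 → slot 3
542: h=5, h2=3, probe 5,1 → slot 1
946: h=6, h2=5, probe 6,4 → slot 4
Table: [∅, 542, ∅, 724, 946, 983, 169]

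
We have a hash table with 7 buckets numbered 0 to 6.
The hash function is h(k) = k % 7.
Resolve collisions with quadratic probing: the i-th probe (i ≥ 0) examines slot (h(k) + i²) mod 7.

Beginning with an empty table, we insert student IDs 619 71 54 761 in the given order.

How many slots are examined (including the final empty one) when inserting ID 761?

2

Insert 619: h=3, slot 3 empty => index 3.
Insert 71: h=1, slot 1 empty => index 1.
Insert 54: h=5, slot 5 empty => index 5.
Insert 761: h=5, slot 5 occupied => index 6.
Table: [-, 71, -, 619, -, 54, 761]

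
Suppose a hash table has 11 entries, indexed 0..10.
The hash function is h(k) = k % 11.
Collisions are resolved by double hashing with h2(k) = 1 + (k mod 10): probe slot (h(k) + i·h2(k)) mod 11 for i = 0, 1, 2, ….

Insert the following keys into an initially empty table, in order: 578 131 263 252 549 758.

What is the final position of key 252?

578 hashes to 6; slot 6 is free => place at 6.
131 hashes to 10; slot 10 is free => place at 10.
263 hashes to 10, h2=4; 10 taken => place at 3.
252 hashes to 10, h2=3; 10 taken => place at 2.
549 hashes to 10, h2=10; 10 taken => place at 9.
758 hashes to 10, h2=9; 10 taken => place at 8.
Table: [—, —, 252, 263, —, —, 578, —, 758, 549, 131]

2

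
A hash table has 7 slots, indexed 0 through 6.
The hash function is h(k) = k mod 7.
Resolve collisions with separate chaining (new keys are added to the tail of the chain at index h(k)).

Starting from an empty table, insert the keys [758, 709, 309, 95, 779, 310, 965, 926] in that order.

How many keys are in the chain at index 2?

5

758 -> bucket 2
709 -> bucket 2 (collision)
309 -> bucket 1
95 -> bucket 4
779 -> bucket 2 (collision)
310 -> bucket 2 (collision)
965 -> bucket 6
926 -> bucket 2 (collision)
Final buckets:
0: ∅
1: 309
2: 758 -> 709 -> 779 -> 310 -> 926
3: ∅
4: 95
5: ∅
6: 965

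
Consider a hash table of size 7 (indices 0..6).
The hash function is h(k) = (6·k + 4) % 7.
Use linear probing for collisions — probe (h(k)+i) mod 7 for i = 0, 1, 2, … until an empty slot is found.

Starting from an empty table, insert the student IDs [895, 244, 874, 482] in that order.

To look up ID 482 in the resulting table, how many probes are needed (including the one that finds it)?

4

Insert 895: h=5, slot 5 empty => index 5.
Insert 244: h=5, slot 5 occupied => index 6.
Insert 874: h=5, slots 5,6 occupied => index 0.
Insert 482: h=5, slots 5,6,0 occupied => index 1.
Table: [874, 482, ., ., ., 895, 244]
Lookup 482: h=5, probe 5,6,0,1 → found at 1.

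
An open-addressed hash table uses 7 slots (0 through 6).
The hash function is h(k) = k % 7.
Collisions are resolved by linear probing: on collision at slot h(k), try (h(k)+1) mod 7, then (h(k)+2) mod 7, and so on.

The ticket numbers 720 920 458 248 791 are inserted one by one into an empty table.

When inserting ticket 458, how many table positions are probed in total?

2

720 hashes to 6; slot 6 is free => place at 6.
920 hashes to 3; slot 3 is free => place at 3.
458 hashes to 3; 3 taken => place at 4.
248 hashes to 3; 3,4 taken => place at 5.
791 hashes to 0; slot 0 is free => place at 0.
Table: [791, _, _, 920, 458, 248, 720]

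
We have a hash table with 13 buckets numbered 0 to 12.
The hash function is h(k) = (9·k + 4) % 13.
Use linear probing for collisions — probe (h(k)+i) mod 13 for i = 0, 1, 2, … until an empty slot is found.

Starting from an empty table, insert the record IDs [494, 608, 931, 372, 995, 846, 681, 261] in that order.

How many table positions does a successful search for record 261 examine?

2

494: h=4 => slot 4
608: h=3 => slot 3
931: h=11 => slot 11
372: h=11, probe 11,12 => slot 12
995: h=2 => slot 2
846: h=0 => slot 0
681: h=10 => slot 10
261: h=0, probe 0,1 => slot 1
Table: [846, 261, 995, 608, 494, -, -, -, -, -, 681, 931, 372]
Lookup 261: h=0, probe 0,1 → found at 1.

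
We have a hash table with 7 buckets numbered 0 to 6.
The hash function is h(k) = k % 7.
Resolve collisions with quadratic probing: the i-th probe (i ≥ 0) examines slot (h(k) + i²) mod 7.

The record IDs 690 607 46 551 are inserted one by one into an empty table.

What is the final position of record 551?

Insert 690: h=4, slot 4 empty => index 4.
Insert 607: h=5, slot 5 empty => index 5.
Insert 46: h=4, slots 4,5 occupied => index 1.
Insert 551: h=5, slot 5 occupied => index 6.
Table: [_, 46, _, _, 690, 607, 551]

6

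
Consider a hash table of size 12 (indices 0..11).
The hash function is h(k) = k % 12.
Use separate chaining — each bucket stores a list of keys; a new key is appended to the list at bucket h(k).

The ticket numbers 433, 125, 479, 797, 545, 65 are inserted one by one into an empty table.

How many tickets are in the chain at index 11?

Insert 433: h=1, bucket 1 empty -> new chain.
Insert 125: h=5, bucket 5 empty -> new chain.
Insert 479: h=11, bucket 11 empty -> new chain.
Insert 797: h=5, bucket 5 nonempty -> append to chain.
Insert 545: h=5, bucket 5 nonempty -> append to chain.
Insert 65: h=5, bucket 5 nonempty -> append to chain.
Final buckets:
0: _
1: 433
2: _
3: _
4: _
5: 125 -> 797 -> 545 -> 65
6: _
7: _
8: _
9: _
10: _
11: 479

1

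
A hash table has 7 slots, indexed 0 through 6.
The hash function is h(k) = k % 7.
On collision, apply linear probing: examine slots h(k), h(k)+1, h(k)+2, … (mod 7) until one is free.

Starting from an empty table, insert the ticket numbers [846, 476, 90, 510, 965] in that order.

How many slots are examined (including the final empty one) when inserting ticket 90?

846: h=6 → slot 6
476: h=0 → slot 0
90: h=6, probe 6,0,1 → slot 1
510: h=6, probe 6,0,1,2 → slot 2
965: h=6, probe 6,0,1,2,3 → slot 3
Table: [476, 90, 510, 965, ., ., 846]

3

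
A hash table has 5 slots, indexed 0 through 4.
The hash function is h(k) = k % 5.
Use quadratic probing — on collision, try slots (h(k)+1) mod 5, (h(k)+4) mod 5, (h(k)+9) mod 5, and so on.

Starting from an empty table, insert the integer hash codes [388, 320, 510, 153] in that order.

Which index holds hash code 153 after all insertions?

Insert 388: h=3, slot 3 empty -> index 3.
Insert 320: h=0, slot 0 empty -> index 0.
Insert 510: h=0, slot 0 occupied -> index 1.
Insert 153: h=3, slot 3 occupied -> index 4.
Table: [320, 510, ., 388, 153]

4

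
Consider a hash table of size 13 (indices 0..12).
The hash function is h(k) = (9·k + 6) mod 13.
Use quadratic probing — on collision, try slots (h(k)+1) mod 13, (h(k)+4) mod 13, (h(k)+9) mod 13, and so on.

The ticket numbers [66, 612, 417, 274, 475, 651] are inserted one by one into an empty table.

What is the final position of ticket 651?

5

66: h=2 => slot 2
612: h=2, probe 2,3 => slot 3
417: h=2, probe 2,3,6 => slot 6
274: h=2, probe 2,3,6,11 => slot 11
475: h=4 => slot 4
651: h=2, probe 2,3,6,11,5 => slot 5
Table: [∅, ∅, 66, 612, 475, 651, 417, ∅, ∅, ∅, ∅, 274, ∅]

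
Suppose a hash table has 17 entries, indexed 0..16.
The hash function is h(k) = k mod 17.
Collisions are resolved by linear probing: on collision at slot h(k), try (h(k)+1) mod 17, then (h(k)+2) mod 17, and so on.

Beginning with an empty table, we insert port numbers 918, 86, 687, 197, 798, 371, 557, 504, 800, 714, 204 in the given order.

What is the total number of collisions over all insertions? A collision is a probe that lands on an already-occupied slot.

8

918: h=0 -> slot 0
86: h=1 -> slot 1
687: h=7 -> slot 7
197: h=10 -> slot 10
798: h=16 -> slot 16
371: h=14 -> slot 14
557: h=13 -> slot 13
504: h=11 -> slot 11
800: h=1, probe 1,2 -> slot 2
714: h=0, probe 0,1,2,3 -> slot 3
204: h=0, probe 0,1,2,3,4 -> slot 4
Table: [918, 86, 800, 714, 204, -, -, 687, -, -, 197, 504, -, 557, 371, -, 798]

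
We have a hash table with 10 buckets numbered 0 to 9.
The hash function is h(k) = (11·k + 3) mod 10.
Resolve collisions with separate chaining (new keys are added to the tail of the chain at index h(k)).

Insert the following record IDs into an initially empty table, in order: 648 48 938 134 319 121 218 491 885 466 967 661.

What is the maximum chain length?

Insert 648: h=1, bucket 1 empty → new chain.
Insert 48: h=1, bucket 1 nonempty → append to chain.
Insert 938: h=1, bucket 1 nonempty → append to chain.
Insert 134: h=7, bucket 7 empty → new chain.
Insert 319: h=2, bucket 2 empty → new chain.
Insert 121: h=4, bucket 4 empty → new chain.
Insert 218: h=1, bucket 1 nonempty → append to chain.
Insert 491: h=4, bucket 4 nonempty → append to chain.
Insert 885: h=8, bucket 8 empty → new chain.
Insert 466: h=9, bucket 9 empty → new chain.
Insert 967: h=0, bucket 0 empty → new chain.
Insert 661: h=4, bucket 4 nonempty → append to chain.
Final buckets:
0: 967
1: 648 -> 48 -> 938 -> 218
2: 319
3: —
4: 121 -> 491 -> 661
5: —
6: —
7: 134
8: 885
9: 466

4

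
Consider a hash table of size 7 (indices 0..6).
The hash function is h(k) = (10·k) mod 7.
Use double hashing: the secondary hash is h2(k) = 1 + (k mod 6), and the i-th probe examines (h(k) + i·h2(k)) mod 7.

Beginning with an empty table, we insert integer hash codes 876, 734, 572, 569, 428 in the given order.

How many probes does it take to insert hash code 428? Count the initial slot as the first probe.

876 hashes to 3; slot 3 is free → place at 3.
734 hashes to 4; slot 4 is free → place at 4.
572 hashes to 1; slot 1 is free → place at 1.
569 hashes to 6; slot 6 is free → place at 6.
428 hashes to 3, h2=3; 3,6 taken → place at 2.
Table: [., 572, 428, 876, 734, ., 569]

3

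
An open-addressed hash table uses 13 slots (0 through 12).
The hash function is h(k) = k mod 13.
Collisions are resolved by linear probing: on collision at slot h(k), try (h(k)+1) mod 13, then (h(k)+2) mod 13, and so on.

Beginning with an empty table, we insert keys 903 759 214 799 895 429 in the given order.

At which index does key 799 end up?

8

Insert 903: h=6, slot 6 empty -> index 6.
Insert 759: h=5, slot 5 empty -> index 5.
Insert 214: h=6, slot 6 occupied -> index 7.
Insert 799: h=6, slots 6,7 occupied -> index 8.
Insert 895: h=11, slot 11 empty -> index 11.
Insert 429: h=0, slot 0 empty -> index 0.
Table: [429, -, -, -, -, 759, 903, 214, 799, -, -, 895, -]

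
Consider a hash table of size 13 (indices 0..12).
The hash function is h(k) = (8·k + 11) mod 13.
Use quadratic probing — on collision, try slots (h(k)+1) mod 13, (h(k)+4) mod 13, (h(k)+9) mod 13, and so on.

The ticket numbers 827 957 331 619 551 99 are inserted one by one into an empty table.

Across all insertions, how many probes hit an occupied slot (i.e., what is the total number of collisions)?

Insert 827: h=10, slot 10 empty => index 10.
Insert 957: h=10, slot 10 occupied => index 11.
Insert 331: h=7, slot 7 empty => index 7.
Insert 619: h=10, slots 10,11 occupied => index 1.
Insert 551: h=12, slot 12 empty => index 12.
Insert 99: h=10, slots 10,11,1 occupied => index 6.
Table: [-, 619, -, -, -, -, 99, 331, -, -, 827, 957, 551]

6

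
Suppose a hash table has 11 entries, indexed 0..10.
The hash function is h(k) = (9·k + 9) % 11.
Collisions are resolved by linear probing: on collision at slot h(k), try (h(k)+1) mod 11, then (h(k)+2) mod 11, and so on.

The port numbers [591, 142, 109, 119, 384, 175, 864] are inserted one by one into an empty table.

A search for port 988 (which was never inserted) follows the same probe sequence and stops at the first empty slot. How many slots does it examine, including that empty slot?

591: h=4 → slot 4
142: h=0 → slot 0
109: h=0, probe 0,1 → slot 1
119: h=2 → slot 2
384: h=0, probe 0,1,2,3 → slot 3
175: h=0, probe 0,1,2,3,4,5 → slot 5
864: h=8 → slot 8
Table: [142, 109, 119, 384, 591, 175, _, _, 864, _, _]
Lookup 988: h=2, probe 2,3,4,5,6 → slot 6 empty, not found.

5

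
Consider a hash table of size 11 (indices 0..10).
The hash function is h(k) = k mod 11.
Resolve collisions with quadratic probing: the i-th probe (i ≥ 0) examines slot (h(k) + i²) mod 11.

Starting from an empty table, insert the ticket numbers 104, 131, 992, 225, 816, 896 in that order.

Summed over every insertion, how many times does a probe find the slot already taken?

Insert 104: h=5, slot 5 empty → index 5.
Insert 131: h=10, slot 10 empty → index 10.
Insert 992: h=2, slot 2 empty → index 2.
Insert 225: h=5, slot 5 occupied → index 6.
Insert 816: h=2, slot 2 occupied → index 3.
Insert 896: h=5, slots 5,6 occupied → index 9.
Table: [-, -, 992, 816, -, 104, 225, -, -, 896, 131]

4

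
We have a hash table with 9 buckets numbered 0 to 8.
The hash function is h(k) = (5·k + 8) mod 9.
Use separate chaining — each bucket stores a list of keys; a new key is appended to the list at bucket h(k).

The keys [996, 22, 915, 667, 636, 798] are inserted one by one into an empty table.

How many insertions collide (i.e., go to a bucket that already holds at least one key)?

3

996 → bucket 2
22 → bucket 1
915 → bucket 2 (collision)
667 → bucket 4
636 → bucket 2 (collision)
798 → bucket 2 (collision)
Final buckets:
0: .
1: 22
2: 996 -> 915 -> 636 -> 798
3: .
4: 667
5: .
6: .
7: .
8: .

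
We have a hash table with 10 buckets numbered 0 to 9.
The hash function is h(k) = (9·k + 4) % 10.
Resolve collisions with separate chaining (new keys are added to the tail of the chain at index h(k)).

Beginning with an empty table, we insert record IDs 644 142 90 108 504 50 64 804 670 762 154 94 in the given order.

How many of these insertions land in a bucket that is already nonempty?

8

Insert 644: h=0, bucket 0 empty -> new chain.
Insert 142: h=2, bucket 2 empty -> new chain.
Insert 90: h=4, bucket 4 empty -> new chain.
Insert 108: h=6, bucket 6 empty -> new chain.
Insert 504: h=0, bucket 0 nonempty -> append to chain.
Insert 50: h=4, bucket 4 nonempty -> append to chain.
Insert 64: h=0, bucket 0 nonempty -> append to chain.
Insert 804: h=0, bucket 0 nonempty -> append to chain.
Insert 670: h=4, bucket 4 nonempty -> append to chain.
Insert 762: h=2, bucket 2 nonempty -> append to chain.
Insert 154: h=0, bucket 0 nonempty -> append to chain.
Insert 94: h=0, bucket 0 nonempty -> append to chain.
Final buckets:
0: 644 -> 504 -> 64 -> 804 -> 154 -> 94
1: _
2: 142 -> 762
3: _
4: 90 -> 50 -> 670
5: _
6: 108
7: _
8: _
9: _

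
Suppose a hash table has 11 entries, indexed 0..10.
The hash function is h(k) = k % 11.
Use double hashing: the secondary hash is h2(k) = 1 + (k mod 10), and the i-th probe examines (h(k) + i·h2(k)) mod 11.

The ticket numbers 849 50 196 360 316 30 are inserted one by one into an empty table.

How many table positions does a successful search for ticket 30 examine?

3

849: h=2 → slot 2
50: h=6 → slot 6
196: h=9 → slot 9
360: h=8 → slot 8
316: h=8, h2=7, probe 8,4 → slot 4
30: h=8, h2=1, probe 8,9,10 → slot 10
Table: [_, _, 849, _, 316, _, 50, _, 360, 196, 30]
Lookup 30: h=8, h2=1, probe 8,9,10 → found at 10.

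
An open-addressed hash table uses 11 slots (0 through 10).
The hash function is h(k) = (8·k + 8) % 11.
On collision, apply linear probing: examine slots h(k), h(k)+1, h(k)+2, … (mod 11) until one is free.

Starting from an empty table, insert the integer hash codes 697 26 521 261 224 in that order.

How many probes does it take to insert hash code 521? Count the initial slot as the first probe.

3

697: h=7 => slot 7
26: h=7, probe 7,8 => slot 8
521: h=7, probe 7,8,9 => slot 9
261: h=6 => slot 6
224: h=7, probe 7,8,9,10 => slot 10
Table: [., ., ., ., ., ., 261, 697, 26, 521, 224]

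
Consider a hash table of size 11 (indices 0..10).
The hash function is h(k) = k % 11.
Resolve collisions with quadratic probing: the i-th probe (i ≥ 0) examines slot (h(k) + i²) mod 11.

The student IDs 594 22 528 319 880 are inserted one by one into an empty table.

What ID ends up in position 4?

528

Insert 594: h=0, slot 0 empty => index 0.
Insert 22: h=0, slot 0 occupied => index 1.
Insert 528: h=0, slots 0,1 occupied => index 4.
Insert 319: h=0, slots 0,1,4 occupied => index 9.
Insert 880: h=0, slots 0,1,4,9 occupied => index 5.
Table: [594, 22, -, -, 528, 880, -, -, -, 319, -]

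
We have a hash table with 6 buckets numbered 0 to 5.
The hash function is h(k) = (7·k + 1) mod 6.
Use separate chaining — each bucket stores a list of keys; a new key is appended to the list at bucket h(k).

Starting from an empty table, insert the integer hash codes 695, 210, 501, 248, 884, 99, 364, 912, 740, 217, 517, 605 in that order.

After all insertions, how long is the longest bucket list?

Insert 695: h=0, bucket 0 empty -> new chain.
Insert 210: h=1, bucket 1 empty -> new chain.
Insert 501: h=4, bucket 4 empty -> new chain.
Insert 248: h=3, bucket 3 empty -> new chain.
Insert 884: h=3, bucket 3 nonempty -> append to chain.
Insert 99: h=4, bucket 4 nonempty -> append to chain.
Insert 364: h=5, bucket 5 empty -> new chain.
Insert 912: h=1, bucket 1 nonempty -> append to chain.
Insert 740: h=3, bucket 3 nonempty -> append to chain.
Insert 217: h=2, bucket 2 empty -> new chain.
Insert 517: h=2, bucket 2 nonempty -> append to chain.
Insert 605: h=0, bucket 0 nonempty -> append to chain.
Final buckets:
0: 695 -> 605
1: 210 -> 912
2: 217 -> 517
3: 248 -> 884 -> 740
4: 501 -> 99
5: 364

3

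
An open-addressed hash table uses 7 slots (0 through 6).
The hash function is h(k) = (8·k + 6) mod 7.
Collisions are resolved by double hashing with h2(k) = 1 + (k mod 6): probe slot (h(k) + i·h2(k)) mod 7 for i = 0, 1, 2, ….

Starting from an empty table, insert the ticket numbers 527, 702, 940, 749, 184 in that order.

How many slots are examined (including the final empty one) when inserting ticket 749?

527 hashes to 1; slot 1 is free => place at 1.
702 hashes to 1, h2=1; 1 taken => place at 2.
940 hashes to 1, h2=5; 1 taken => place at 6.
749 hashes to 6, h2=6; 6 taken => place at 5.
184 hashes to 1, h2=5; 1,6 taken => place at 4.
Table: [., 527, 702, ., 184, 749, 940]

2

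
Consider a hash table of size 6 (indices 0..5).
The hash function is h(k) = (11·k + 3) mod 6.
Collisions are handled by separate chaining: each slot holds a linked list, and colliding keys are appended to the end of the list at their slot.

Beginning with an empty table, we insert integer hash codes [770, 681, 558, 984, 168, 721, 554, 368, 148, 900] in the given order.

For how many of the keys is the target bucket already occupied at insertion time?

5

Insert 770: h=1, bucket 1 empty → new chain.
Insert 681: h=0, bucket 0 empty → new chain.
Insert 558: h=3, bucket 3 empty → new chain.
Insert 984: h=3, bucket 3 nonempty → append to chain.
Insert 168: h=3, bucket 3 nonempty → append to chain.
Insert 721: h=2, bucket 2 empty → new chain.
Insert 554: h=1, bucket 1 nonempty → append to chain.
Insert 368: h=1, bucket 1 nonempty → append to chain.
Insert 148: h=5, bucket 5 empty → new chain.
Insert 900: h=3, bucket 3 nonempty → append to chain.
Final buckets:
0: 681
1: 770 -> 554 -> 368
2: 721
3: 558 -> 984 -> 168 -> 900
4: .
5: 148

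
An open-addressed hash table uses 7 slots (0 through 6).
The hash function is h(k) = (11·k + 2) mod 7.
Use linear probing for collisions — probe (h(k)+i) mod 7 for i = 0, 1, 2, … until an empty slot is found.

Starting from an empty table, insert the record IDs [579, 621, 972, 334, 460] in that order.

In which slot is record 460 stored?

579 hashes to 1; slot 1 is free → place at 1.
621 hashes to 1; 1 taken → place at 2.
972 hashes to 5; slot 5 is free → place at 5.
334 hashes to 1; 1,2 taken → place at 3.
460 hashes to 1; 1,2,3 taken → place at 4.
Table: [., 579, 621, 334, 460, 972, .]

4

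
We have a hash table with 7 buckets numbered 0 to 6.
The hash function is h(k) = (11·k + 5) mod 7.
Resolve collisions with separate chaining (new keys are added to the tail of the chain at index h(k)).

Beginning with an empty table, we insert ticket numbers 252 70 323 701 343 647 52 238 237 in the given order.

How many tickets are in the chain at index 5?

252 -> bucket 5
70 -> bucket 5 (collision)
323 -> bucket 2
701 -> bucket 2 (collision)
343 -> bucket 5 (collision)
647 -> bucket 3
52 -> bucket 3 (collision)
238 -> bucket 5 (collision)
237 -> bucket 1
Final buckets:
0: —
1: 237
2: 323 -> 701
3: 647 -> 52
4: —
5: 252 -> 70 -> 343 -> 238
6: —

4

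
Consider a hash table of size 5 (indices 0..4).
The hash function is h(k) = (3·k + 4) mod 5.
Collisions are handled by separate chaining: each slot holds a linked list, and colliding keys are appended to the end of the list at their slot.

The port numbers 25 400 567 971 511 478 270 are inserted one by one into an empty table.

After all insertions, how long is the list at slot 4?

3

Insert 25: h=4, bucket 4 empty -> new chain.
Insert 400: h=4, bucket 4 nonempty -> append to chain.
Insert 567: h=0, bucket 0 empty -> new chain.
Insert 971: h=2, bucket 2 empty -> new chain.
Insert 511: h=2, bucket 2 nonempty -> append to chain.
Insert 478: h=3, bucket 3 empty -> new chain.
Insert 270: h=4, bucket 4 nonempty -> append to chain.
Final buckets:
0: 567
1: ∅
2: 971 -> 511
3: 478
4: 25 -> 400 -> 270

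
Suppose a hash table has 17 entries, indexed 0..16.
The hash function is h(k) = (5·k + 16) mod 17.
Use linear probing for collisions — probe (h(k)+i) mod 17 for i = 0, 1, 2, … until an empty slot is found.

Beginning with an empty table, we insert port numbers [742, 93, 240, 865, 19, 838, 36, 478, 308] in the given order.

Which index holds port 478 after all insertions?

12

742: h=3 => slot 3
93: h=5 => slot 5
240: h=9 => slot 9
865: h=6 => slot 6
19: h=9, probe 9,10 => slot 10
838: h=7 => slot 7
36: h=9, probe 9,10,11 => slot 11
478: h=9, probe 9,10,11,12 => slot 12
308: h=9, probe 9,10,11,12,13 => slot 13
Table: [∅, ∅, ∅, 742, ∅, 93, 865, 838, ∅, 240, 19, 36, 478, 308, ∅, ∅, ∅]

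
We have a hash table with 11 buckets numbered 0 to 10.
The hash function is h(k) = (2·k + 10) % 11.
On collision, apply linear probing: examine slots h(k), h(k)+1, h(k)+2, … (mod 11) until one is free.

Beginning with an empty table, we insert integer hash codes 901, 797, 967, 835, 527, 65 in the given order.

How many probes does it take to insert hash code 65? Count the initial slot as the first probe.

6

901 hashes to 8; slot 8 is free -> place at 8.
797 hashes to 9; slot 9 is free -> place at 9.
967 hashes to 8; 8,9 taken -> place at 10.
835 hashes to 8; 8,9,10 taken -> place at 0.
527 hashes to 8; 8,9,10,0 taken -> place at 1.
65 hashes to 8; 8,9,10,0,1 taken -> place at 2.
Table: [835, 527, 65, ., ., ., ., ., 901, 797, 967]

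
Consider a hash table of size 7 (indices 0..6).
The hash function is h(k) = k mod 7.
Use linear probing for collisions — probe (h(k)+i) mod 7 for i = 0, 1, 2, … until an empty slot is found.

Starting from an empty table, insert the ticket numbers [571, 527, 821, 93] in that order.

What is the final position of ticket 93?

Insert 571: h=4, slot 4 empty => index 4.
Insert 527: h=2, slot 2 empty => index 2.
Insert 821: h=2, slot 2 occupied => index 3.
Insert 93: h=2, slots 2,3,4 occupied => index 5.
Table: [_, _, 527, 821, 571, 93, _]

5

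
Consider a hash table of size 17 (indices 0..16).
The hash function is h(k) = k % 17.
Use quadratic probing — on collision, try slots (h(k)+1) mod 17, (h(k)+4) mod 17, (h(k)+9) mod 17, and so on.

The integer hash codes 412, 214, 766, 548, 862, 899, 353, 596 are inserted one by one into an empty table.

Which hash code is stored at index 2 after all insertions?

412 hashes to 4; slot 4 is free => place at 4.
214 hashes to 10; slot 10 is free => place at 10.
766 hashes to 1; slot 1 is free => place at 1.
548 hashes to 4; 4 taken => place at 5.
862 hashes to 12; slot 12 is free => place at 12.
899 hashes to 15; slot 15 is free => place at 15.
353 hashes to 13; slot 13 is free => place at 13.
596 hashes to 1; 1 taken => place at 2.
Table: [., 766, 596, ., 412, 548, ., ., ., ., 214, ., 862, 353, ., 899, .]

596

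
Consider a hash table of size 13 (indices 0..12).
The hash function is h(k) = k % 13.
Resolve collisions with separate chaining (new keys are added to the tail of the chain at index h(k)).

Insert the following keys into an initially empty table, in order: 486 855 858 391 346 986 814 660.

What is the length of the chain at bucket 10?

2

486 → bucket 5
855 → bucket 10
858 → bucket 0
391 → bucket 1
346 → bucket 8
986 → bucket 11
814 → bucket 8 (collision)
660 → bucket 10 (collision)
Final buckets:
0: 858
1: 391
2: .
3: .
4: .
5: 486
6: .
7: .
8: 346 -> 814
9: .
10: 855 -> 660
11: 986
12: .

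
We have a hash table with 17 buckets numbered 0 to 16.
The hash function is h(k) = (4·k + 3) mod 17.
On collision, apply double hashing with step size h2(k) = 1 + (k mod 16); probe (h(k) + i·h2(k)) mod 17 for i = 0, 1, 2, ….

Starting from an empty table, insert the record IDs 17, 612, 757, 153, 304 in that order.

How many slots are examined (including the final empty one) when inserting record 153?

2

Insert 17: h=3, slot 3 empty → index 3.
Insert 612: h=3, h2=5, slot 3 occupied → index 8.
Insert 757: h=5, slot 5 empty → index 5.
Insert 153: h=3, h2=10, slot 3 occupied → index 13.
Insert 304: h=12, slot 12 empty → index 12.
Table: [∅, ∅, ∅, 17, ∅, 757, ∅, ∅, 612, ∅, ∅, ∅, 304, 153, ∅, ∅, ∅]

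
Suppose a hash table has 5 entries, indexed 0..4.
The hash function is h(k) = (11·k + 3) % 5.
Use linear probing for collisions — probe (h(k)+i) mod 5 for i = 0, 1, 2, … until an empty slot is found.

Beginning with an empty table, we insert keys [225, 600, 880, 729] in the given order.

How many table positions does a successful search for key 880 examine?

Insert 225: h=3, slot 3 empty => index 3.
Insert 600: h=3, slot 3 occupied => index 4.
Insert 880: h=3, slots 3,4 occupied => index 0.
Insert 729: h=2, slot 2 empty => index 2.
Table: [880, -, 729, 225, 600]
Lookup 880: h=3, probe 3,4,0 → found at 0.

3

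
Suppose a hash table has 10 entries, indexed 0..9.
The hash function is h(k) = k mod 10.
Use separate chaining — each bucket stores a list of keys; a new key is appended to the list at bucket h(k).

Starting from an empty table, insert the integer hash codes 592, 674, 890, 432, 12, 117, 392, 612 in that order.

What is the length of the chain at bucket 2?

Insert 592: h=2, bucket 2 empty → new chain.
Insert 674: h=4, bucket 4 empty → new chain.
Insert 890: h=0, bucket 0 empty → new chain.
Insert 432: h=2, bucket 2 nonempty → append to chain.
Insert 12: h=2, bucket 2 nonempty → append to chain.
Insert 117: h=7, bucket 7 empty → new chain.
Insert 392: h=2, bucket 2 nonempty → append to chain.
Insert 612: h=2, bucket 2 nonempty → append to chain.
Final buckets:
0: 890
1: -
2: 592 -> 432 -> 12 -> 392 -> 612
3: -
4: 674
5: -
6: -
7: 117
8: -
9: -

5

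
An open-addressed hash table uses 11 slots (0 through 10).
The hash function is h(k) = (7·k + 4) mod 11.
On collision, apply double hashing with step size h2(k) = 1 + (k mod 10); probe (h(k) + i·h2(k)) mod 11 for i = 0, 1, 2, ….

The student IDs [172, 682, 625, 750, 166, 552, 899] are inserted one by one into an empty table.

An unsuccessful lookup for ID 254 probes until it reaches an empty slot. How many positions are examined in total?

172 hashes to 9; slot 9 is free → place at 9.
682 hashes to 4; slot 4 is free → place at 4.
625 hashes to 1; slot 1 is free → place at 1.
750 hashes to 7; slot 7 is free → place at 7.
166 hashes to 0; slot 0 is free → place at 0.
552 hashes to 7, h2=3; 7 taken → place at 10.
899 hashes to 5; slot 5 is free → place at 5.
Table: [166, 625, ., ., 682, 899, ., 750, ., 172, 552]
Lookup 254: h=0, h2=5, probe 0,5,10,4,9,3 → slot 3 empty, not found.

6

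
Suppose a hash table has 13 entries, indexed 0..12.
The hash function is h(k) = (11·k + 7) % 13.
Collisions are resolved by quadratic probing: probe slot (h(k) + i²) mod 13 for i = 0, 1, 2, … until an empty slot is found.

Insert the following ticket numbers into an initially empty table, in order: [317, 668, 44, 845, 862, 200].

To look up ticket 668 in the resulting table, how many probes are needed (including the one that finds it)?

317 hashes to 10; slot 10 is free → place at 10.
668 hashes to 10; 10 taken → place at 11.
44 hashes to 10; 10,11 taken → place at 1.
845 hashes to 7; slot 7 is free → place at 7.
862 hashes to 12; slot 12 is free → place at 12.
200 hashes to 10; 10,11,1 taken → place at 6.
Table: [∅, 44, ∅, ∅, ∅, ∅, 200, 845, ∅, ∅, 317, 668, 862]
Lookup 668: h=10, probe 10,11 → found at 11.

2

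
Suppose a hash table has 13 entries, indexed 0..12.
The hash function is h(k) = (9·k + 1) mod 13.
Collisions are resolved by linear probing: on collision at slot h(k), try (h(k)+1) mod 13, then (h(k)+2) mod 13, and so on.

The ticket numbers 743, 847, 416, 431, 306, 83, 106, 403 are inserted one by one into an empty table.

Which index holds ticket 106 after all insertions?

10

Insert 743: h=6, slot 6 empty → index 6.
Insert 847: h=6, slot 6 occupied → index 7.
Insert 416: h=1, slot 1 empty → index 1.
Insert 431: h=6, slots 6,7 occupied → index 8.
Insert 306: h=12, slot 12 empty → index 12.
Insert 83: h=7, slots 7,8 occupied → index 9.
Insert 106: h=6, slots 6,7,8,9 occupied → index 10.
Insert 403: h=1, slot 1 occupied → index 2.
Table: [—, 416, 403, —, —, —, 743, 847, 431, 83, 106, —, 306]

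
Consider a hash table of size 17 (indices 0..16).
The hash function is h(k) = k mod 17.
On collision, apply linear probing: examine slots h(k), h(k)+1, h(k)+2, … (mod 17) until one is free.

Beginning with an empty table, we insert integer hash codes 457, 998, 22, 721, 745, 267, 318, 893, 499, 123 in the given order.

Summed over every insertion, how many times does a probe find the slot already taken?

5

Insert 457: h=15, slot 15 empty -> index 15.
Insert 998: h=12, slot 12 empty -> index 12.
Insert 22: h=5, slot 5 empty -> index 5.
Insert 721: h=7, slot 7 empty -> index 7.
Insert 745: h=14, slot 14 empty -> index 14.
Insert 267: h=12, slot 12 occupied -> index 13.
Insert 318: h=12, slots 12,13,14,15 occupied -> index 16.
Insert 893: h=9, slot 9 empty -> index 9.
Insert 499: h=6, slot 6 empty -> index 6.
Insert 123: h=4, slot 4 empty -> index 4.
Table: [—, —, —, —, 123, 22, 499, 721, —, 893, —, —, 998, 267, 745, 457, 318]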